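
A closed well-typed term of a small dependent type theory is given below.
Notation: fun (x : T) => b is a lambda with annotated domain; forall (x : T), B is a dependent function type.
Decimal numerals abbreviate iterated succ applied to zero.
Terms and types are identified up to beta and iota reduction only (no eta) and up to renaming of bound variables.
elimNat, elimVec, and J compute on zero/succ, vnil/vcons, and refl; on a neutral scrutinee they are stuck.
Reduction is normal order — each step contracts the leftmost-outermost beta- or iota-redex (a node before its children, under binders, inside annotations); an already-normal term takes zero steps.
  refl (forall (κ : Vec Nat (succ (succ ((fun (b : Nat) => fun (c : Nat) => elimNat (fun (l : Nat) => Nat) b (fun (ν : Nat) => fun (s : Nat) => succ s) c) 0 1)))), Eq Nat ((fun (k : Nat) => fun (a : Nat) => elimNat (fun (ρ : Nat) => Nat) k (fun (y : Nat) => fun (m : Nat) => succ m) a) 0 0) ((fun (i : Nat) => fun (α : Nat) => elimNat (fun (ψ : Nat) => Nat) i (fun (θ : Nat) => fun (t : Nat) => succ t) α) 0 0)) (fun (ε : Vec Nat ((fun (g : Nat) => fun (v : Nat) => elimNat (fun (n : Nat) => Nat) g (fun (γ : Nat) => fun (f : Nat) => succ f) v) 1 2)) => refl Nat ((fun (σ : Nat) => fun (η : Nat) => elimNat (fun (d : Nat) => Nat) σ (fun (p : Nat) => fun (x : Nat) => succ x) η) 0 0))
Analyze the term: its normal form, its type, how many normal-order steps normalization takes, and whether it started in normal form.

normal form:
  refl (forall (κ : Vec Nat 3), Eq Nat 0 0) (fun (b : Vec Nat 3) => refl Nat 0)
the term's type:
  Eq (forall (κ : Vec Nat 3), Eq Nat 0 0) (fun (b : Vec Nat 3) => refl Nat 0) (fun (c : Vec Nat 3) => refl Nat 0)
steps to reach normal form (normal order): 24
already normal: no
first redex: a beta-redex


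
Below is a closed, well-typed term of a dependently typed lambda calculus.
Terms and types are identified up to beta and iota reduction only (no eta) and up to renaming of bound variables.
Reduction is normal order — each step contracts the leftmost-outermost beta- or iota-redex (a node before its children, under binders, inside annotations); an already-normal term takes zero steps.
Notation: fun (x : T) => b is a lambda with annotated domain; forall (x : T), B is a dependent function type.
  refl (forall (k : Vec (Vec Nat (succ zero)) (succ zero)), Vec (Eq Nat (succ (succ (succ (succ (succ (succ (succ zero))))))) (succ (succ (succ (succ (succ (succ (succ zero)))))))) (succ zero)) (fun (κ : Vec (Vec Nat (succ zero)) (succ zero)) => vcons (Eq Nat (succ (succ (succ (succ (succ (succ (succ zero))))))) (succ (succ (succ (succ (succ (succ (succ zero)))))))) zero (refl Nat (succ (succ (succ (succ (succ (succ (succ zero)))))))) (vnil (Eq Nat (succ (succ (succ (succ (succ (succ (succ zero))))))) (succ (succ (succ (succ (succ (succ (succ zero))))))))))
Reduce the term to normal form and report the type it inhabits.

normal form:
  refl (forall (k : Vec (Vec Nat (succ zero)) (succ zero)), Vec (Eq Nat (succ (succ (succ (succ (succ (succ (succ zero))))))) (succ (succ (succ (succ (succ (succ (succ zero)))))))) (succ zero)) (fun (κ : Vec (Vec Nat (succ zero)) (succ zero)) => vcons (Eq Nat (succ (succ (succ (succ (succ (succ (succ zero))))))) (succ (succ (succ (succ (succ (succ (succ zero)))))))) zero (refl Nat (succ (succ (succ (succ (succ (succ (succ zero)))))))) (vnil (Eq Nat (succ (succ (succ (succ (succ (succ (succ zero))))))) (succ (succ (succ (succ (succ (succ (succ zero))))))))))
inferred type:
  Eq (forall (k : Vec (Vec Nat (succ zero)) (succ zero)), Vec (Eq Nat (succ (succ (succ (succ (succ (succ (succ zero))))))) (succ (succ (succ (succ (succ (succ (succ zero)))))))) (succ zero)) (fun (κ : Vec (Vec Nat (succ zero)) (succ zero)) => vcons (Eq Nat (succ (succ (succ (succ (succ (succ (succ zero))))))) (succ (succ (succ (succ (succ (succ (succ zero)))))))) zero (refl Nat (succ (succ (succ (succ (succ (succ (succ zero)))))))) (vnil (Eq Nat (succ (succ (succ (succ (succ (succ (succ zero))))))) (succ (succ (succ (succ (succ (succ (succ zero)))))))))) (fun (ε : Vec (Vec Nat (succ zero)) (succ zero)) => vcons (Eq Nat (succ (succ (succ (succ (succ (succ (succ zero))))))) (succ (succ (succ (succ (succ (succ (succ zero)))))))) zero (refl Nat (succ (succ (succ (succ (succ (succ (succ zero)))))))) (vnil (Eq Nat (succ (succ (succ (succ (succ (succ (succ zero))))))) (succ (succ (succ (succ (succ (succ (succ zero))))))))))
observation: no redex remains anywhere in the term; it is its own normal form.


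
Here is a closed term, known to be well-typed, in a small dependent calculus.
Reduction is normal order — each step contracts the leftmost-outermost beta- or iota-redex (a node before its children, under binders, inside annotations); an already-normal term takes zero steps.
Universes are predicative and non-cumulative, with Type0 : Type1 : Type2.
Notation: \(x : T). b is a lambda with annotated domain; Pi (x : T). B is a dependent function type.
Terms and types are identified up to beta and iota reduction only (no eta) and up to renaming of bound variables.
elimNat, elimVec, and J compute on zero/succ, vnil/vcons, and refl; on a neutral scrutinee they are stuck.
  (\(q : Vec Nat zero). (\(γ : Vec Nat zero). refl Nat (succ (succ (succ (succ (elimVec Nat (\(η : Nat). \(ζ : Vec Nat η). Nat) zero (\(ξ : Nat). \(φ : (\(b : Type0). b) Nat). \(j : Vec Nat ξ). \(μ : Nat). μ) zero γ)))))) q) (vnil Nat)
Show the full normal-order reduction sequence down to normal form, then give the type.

reduction (normal order):
  (\(q : Vec Nat zero). (\(γ : Vec Nat zero). refl Nat (succ (succ (succ (succ (elimVec Nat (\(η : Nat). \(ζ : Vec Nat η). Nat) zero (\(ξ : Nat). \(φ : (\(b : Type0). b) Nat). \(j : Vec Nat ξ). \(μ : Nat). μ) zero γ)))))) q) (vnil Nat)
  ~> (\(q : Vec Nat zero). refl Nat (succ (succ (succ (succ (elimVec Nat (\(γ : Nat). \(η : Vec Nat γ). Nat) zero (\(ζ : Nat). \(ξ : (\(φ : Type0). φ) Nat). \(b : Vec Nat ζ). \(j : Nat). j) zero q)))))) (vnil Nat)
  ~> refl Nat (succ (succ (succ (succ (elimVec Nat (\(q : Nat). \(γ : Vec Nat q). Nat) zero (\(η : Nat). \(ζ : (\(ξ : Type0). ξ) Nat). \(φ : Vec Nat η). \(b : Nat). b) zero (vnil Nat))))))
  ~> refl Nat (succ (succ (succ (succ zero))))
the term's type:
  Eq Nat (succ (succ (succ (succ zero)))) (succ (succ (succ (succ zero))))


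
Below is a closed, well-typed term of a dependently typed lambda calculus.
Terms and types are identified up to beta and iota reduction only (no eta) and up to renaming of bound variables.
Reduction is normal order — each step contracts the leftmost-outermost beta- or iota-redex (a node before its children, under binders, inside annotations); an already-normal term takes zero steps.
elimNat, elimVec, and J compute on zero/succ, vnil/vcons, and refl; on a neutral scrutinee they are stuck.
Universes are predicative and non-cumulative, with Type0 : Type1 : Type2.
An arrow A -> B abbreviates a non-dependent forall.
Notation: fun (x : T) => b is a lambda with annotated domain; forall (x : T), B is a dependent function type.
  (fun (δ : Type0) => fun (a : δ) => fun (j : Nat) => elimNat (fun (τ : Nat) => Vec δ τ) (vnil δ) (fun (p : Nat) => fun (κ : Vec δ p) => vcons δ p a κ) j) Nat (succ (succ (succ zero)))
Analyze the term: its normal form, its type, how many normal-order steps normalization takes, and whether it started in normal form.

reduced normal form:
  fun (δ : Nat) => elimNat (fun (a : Nat) => Vec Nat a) (vnil Nat) (fun (j : Nat) => fun (τ : Vec Nat j) => vcons Nat j (succ (succ (succ zero))) τ) δ
type:
  forall (δ : Nat), Vec Nat δ
steps to reach normal form (normal order): 2
started in normal form: no
first contracted redex: a beta-redex


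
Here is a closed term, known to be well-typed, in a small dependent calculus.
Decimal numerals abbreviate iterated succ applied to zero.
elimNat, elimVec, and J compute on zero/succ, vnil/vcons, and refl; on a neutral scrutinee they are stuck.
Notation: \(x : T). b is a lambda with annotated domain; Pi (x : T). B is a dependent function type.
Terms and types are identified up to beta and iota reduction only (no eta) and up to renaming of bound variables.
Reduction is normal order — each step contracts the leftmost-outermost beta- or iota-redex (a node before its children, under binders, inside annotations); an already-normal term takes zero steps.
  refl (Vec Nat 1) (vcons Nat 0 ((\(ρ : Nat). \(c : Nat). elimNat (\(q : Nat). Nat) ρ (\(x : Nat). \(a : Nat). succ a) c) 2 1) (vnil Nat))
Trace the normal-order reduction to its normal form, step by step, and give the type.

normal-order reduction sequence:
  refl (Vec Nat 1) (vcons Nat 0 ((\(ρ : Nat). \(c : Nat). elimNat (\(q : Nat). Nat) ρ (\(x : Nat). \(a : Nat). succ a) c) 2 1) (vnil Nat))
  ~> refl (Vec Nat 1) (vcons Nat 0 ((\(ρ : Nat). elimNat (\(c : Nat). Nat) 2 (\(q : Nat). \(x : Nat). succ x) ρ) 1) (vnil Nat))
  ~> refl (Vec Nat 1) (vcons Nat 0 (elimNat (\(ρ : Nat). Nat) 2 (\(c : Nat). \(q : Nat). succ q) 1) (vnil Nat))
  ~> refl (Vec Nat 1) (vcons Nat 0 ((\(ρ : Nat). \(c : Nat). succ c) 0 (elimNat (\(q : Nat). Nat) 2 (\(x : Nat). \(a : Nat). succ a) 0)) (vnil Nat))
  ~> refl (Vec Nat 1) (vcons Nat 0 ((\(ρ : Nat). succ ρ) (elimNat (\(c : Nat). Nat) 2 (\(q : Nat). \(x : Nat). succ x) 0)) (vnil Nat))
  ~> refl (Vec Nat 1) (vcons Nat 0 (succ (elimNat (\(ρ : Nat). Nat) 2 (\(c : Nat). \(q : Nat). succ q) 0)) (vnil Nat))
  ~> refl (Vec Nat 1) (vcons Nat 0 3 (vnil Nat))
inferred type:
  Eq (Vec Nat 1) (vcons Nat 0 3 (vnil Nat)) (vcons Nat 0 3 (vnil Nat))


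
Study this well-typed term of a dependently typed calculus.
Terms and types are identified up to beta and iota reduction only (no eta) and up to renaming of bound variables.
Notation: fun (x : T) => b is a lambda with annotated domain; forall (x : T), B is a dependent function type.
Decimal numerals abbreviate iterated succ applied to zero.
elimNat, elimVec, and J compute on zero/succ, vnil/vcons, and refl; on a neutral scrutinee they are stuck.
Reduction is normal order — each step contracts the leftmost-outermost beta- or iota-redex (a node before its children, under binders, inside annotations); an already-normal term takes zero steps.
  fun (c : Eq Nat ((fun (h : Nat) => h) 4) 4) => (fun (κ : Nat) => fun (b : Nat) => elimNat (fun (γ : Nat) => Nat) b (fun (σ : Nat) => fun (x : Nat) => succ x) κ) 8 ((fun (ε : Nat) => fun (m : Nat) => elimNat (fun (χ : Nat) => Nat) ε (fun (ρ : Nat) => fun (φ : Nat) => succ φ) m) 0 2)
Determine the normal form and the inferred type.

resulting normal form:
  fun (c : Eq Nat 4 4) => 10
inferred type:
  forall (c : Eq Nat 4 4), Nat


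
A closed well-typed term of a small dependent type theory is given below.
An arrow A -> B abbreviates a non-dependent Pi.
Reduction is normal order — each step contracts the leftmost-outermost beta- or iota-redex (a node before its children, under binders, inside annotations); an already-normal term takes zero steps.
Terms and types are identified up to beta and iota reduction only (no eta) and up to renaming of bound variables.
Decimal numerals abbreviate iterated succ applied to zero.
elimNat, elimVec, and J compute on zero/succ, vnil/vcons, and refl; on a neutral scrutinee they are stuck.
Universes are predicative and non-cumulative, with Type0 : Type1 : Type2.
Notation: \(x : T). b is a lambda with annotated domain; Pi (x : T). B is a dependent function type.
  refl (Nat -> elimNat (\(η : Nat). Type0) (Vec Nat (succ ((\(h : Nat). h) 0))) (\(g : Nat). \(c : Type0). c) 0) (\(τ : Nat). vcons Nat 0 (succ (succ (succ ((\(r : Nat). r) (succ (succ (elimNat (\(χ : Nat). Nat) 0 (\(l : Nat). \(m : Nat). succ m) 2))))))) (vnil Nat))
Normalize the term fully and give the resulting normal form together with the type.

normal form:
  refl (Nat -> Vec Nat 1) (\(η : Nat). vcons Nat 0 7 (vnil Nat))
the term's type:
  Eq (Nat -> Vec Nat 1) (\(η : Nat). vcons Nat 0 7 (vnil Nat)) (\(h : Nat). vcons Nat 0 7 (vnil Nat))
observation: the leftmost-outermost redex is an elimNat iota-redex, and normalization takes 10 steps.


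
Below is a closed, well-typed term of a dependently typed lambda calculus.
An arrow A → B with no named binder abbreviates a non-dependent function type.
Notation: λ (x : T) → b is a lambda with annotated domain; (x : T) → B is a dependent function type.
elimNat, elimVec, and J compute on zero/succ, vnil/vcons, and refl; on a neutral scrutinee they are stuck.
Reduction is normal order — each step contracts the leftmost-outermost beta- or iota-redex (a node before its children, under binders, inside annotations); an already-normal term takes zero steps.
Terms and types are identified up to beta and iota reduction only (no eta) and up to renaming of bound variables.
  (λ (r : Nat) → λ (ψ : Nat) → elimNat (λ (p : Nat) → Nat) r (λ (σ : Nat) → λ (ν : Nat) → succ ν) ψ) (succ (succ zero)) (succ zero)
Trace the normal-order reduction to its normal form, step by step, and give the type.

normal-order reduction sequence:
  (λ (r : Nat) → λ (ψ : Nat) → elimNat (λ (p : Nat) → Nat) r (λ (σ : Nat) → λ (ν : Nat) → succ ν) ψ) (succ (succ zero)) (succ zero)
  ~> (λ (r : Nat) → elimNat (λ (ψ : Nat) → Nat) (succ (succ zero)) (λ (p : Nat) → λ (σ : Nat) → succ σ) r) (succ zero)
  ~> elimNat (λ (r : Nat) → Nat) (succ (succ zero)) (λ (ψ : Nat) → λ (p : Nat) → succ p) (succ zero)
  ~> (λ (r : Nat) → λ (ψ : Nat) → succ ψ) zero (elimNat (λ (p : Nat) → Nat) (succ (succ zero)) (λ (σ : Nat) → λ (ν : Nat) → succ ν) zero)
  ~> (λ (r : Nat) → succ r) (elimNat (λ (ψ : Nat) → Nat) (succ (succ zero)) (λ (p : Nat) → λ (σ : Nat) → succ σ) zero)
  ~> succ (elimNat (λ (r : Nat) → Nat) (succ (succ zero)) (λ (ψ : Nat) → λ (p : Nat) → succ p) zero)
  ~> succ (succ (succ zero))
type:
  Nat


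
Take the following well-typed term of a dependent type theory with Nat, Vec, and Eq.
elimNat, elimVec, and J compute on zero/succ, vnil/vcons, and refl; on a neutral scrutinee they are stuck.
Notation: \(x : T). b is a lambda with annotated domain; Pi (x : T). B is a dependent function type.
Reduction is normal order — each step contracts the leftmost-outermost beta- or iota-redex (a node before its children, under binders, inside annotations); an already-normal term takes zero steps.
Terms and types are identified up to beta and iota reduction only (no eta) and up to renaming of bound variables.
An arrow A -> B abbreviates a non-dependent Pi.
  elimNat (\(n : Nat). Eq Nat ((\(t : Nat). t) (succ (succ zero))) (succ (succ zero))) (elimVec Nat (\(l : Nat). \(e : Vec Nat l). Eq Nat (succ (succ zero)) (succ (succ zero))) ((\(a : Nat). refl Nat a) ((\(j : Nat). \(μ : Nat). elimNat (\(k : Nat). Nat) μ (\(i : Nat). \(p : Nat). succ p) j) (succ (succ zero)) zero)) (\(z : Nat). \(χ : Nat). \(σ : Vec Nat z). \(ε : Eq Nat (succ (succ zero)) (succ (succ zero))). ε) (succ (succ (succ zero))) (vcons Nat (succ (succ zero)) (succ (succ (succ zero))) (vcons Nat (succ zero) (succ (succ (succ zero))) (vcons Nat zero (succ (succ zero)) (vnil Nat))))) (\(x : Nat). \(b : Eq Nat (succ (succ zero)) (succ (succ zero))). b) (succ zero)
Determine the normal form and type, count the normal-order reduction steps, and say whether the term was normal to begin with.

normal form:
  refl Nat (succ (succ zero))
inferred type:
  Eq Nat (succ (succ zero)) (succ (succ zero))
reduction steps (normal order): 30
started in normal form: no
first contracted redex: an elimNat iota-redex


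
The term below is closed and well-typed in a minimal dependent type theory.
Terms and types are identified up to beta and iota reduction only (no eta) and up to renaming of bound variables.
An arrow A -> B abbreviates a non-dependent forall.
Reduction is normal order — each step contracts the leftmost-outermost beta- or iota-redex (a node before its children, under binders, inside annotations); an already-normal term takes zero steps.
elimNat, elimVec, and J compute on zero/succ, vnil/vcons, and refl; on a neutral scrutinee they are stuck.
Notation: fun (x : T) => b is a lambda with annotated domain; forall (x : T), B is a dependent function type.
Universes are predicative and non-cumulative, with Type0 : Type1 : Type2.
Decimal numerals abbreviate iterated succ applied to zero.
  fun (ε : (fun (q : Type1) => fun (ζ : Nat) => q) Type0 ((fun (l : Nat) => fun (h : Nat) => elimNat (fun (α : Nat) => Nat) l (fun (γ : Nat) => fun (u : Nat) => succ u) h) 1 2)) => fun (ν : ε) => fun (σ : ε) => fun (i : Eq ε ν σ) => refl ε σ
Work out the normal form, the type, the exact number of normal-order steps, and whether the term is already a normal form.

resulting normal form:
  fun (ε : Type0) => fun (q : ε) => fun (ζ : ε) => fun (l : Eq ε q ζ) => refl ε ζ
type:
  forall (ε : Type0), forall (q : ε), forall (ζ : ε), Eq ε q ζ -> Eq ε ζ ζ
normal-order step count: 2
term was already normal: no
first redex: a beta-redex


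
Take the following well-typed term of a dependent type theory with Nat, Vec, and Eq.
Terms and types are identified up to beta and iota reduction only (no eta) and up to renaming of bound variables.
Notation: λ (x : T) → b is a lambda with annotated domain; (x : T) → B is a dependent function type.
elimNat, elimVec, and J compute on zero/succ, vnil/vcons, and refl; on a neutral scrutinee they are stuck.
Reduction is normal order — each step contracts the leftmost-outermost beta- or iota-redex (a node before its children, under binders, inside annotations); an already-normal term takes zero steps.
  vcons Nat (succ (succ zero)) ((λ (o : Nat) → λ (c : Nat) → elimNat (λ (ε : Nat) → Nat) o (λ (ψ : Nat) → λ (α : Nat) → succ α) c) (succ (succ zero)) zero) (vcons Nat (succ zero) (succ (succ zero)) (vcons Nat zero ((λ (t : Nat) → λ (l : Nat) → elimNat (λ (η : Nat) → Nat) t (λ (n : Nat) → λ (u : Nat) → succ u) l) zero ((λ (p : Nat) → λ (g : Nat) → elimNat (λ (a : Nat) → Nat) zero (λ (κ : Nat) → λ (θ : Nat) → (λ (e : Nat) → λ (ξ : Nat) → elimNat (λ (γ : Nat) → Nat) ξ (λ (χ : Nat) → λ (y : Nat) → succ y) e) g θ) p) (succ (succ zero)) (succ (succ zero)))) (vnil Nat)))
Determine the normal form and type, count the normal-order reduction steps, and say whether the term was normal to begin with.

normal form:
  vcons Nat (succ (succ zero)) (succ (succ zero)) (vcons Nat (succ zero) (succ (succ zero)) (vcons Nat zero (succ (succ (succ (succ zero)))) (vnil Nat)))
the term's type:
  Vec Nat (succ (succ (succ zero)))
reduction steps (normal order): 45
started in normal form: no
first redex: a beta-redex


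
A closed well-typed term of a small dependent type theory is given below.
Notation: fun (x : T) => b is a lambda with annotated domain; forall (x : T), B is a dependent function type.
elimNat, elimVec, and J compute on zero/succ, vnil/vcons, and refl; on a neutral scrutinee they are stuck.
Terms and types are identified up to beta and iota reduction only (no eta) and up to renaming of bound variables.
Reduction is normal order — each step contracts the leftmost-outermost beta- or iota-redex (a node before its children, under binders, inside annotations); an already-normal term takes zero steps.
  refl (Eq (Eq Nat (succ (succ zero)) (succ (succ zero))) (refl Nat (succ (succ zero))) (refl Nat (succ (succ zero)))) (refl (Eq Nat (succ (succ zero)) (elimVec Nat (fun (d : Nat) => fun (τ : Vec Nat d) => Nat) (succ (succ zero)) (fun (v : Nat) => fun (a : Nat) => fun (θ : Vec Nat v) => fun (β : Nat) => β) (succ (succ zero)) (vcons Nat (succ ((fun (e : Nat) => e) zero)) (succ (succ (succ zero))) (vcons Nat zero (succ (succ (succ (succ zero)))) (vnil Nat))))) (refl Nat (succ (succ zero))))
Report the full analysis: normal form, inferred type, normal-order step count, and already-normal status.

resulting normal form:
  refl (Eq (Eq Nat (succ (succ zero)) (succ (succ zero))) (refl Nat (succ (succ zero))) (refl Nat (succ (succ zero)))) (refl (Eq Nat (succ (succ zero)) (succ (succ zero))) (refl Nat (succ (succ zero))))
type:
  Eq (Eq (Eq Nat (succ (succ zero)) (succ (succ zero))) (refl Nat (succ (succ zero))) (refl Nat (succ (succ zero)))) (refl (Eq Nat (succ (succ zero)) (succ (succ zero))) (refl Nat (succ (succ zero)))) (refl (Eq Nat (succ (succ zero)) (succ (succ zero))) (refl Nat (succ (succ zero))))
reduction steps (normal order): 11
started in normal form: no
first contracted redex: an elimVec iota-redex


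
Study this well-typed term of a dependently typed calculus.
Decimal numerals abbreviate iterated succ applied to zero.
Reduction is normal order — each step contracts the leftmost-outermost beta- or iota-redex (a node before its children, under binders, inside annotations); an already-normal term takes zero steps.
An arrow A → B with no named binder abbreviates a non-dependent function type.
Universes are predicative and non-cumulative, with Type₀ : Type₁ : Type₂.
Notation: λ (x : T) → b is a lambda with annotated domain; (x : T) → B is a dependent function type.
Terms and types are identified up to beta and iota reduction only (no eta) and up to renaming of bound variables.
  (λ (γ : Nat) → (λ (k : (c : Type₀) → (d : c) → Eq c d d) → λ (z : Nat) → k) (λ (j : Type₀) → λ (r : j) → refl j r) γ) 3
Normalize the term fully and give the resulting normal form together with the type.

reduced normal form:
  λ (γ : Type₀) → λ (k : γ) → refl γ k
the term's type:
  (γ : Type₀) → (k : γ) → Eq γ k k


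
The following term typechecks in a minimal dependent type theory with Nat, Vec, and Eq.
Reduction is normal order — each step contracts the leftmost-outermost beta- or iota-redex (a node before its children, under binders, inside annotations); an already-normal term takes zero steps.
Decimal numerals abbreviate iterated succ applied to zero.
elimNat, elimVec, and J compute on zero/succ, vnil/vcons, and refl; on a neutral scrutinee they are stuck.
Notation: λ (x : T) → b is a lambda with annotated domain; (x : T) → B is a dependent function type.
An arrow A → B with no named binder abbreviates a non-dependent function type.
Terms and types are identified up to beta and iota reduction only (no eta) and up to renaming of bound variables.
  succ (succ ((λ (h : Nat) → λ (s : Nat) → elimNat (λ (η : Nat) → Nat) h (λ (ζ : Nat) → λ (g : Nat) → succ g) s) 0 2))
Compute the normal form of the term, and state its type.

reduced normal form:
  4
the term's type:
  Nat
observation: normalization takes exactly 9 steps under the normal-order strategy.


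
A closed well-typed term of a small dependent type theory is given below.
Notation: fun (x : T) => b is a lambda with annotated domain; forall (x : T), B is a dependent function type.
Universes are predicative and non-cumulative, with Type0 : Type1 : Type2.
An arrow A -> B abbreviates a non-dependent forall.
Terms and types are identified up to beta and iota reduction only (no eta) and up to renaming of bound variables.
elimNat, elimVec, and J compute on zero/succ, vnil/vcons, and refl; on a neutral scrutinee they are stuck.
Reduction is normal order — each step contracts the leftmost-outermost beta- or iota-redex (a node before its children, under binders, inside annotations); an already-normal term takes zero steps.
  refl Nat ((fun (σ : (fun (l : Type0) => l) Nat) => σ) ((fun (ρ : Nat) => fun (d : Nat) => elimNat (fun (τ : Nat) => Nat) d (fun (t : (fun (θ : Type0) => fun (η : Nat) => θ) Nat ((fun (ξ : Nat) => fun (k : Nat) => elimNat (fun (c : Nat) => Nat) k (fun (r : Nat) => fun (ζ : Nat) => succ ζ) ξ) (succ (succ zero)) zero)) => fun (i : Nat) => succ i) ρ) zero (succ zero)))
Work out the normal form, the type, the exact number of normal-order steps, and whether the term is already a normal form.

reduced normal form:
  refl Nat (succ zero)
the term's type:
  Eq Nat (succ zero) (succ zero)
normal-order step count: 4
term was already normal: no
first redex: a beta-redex


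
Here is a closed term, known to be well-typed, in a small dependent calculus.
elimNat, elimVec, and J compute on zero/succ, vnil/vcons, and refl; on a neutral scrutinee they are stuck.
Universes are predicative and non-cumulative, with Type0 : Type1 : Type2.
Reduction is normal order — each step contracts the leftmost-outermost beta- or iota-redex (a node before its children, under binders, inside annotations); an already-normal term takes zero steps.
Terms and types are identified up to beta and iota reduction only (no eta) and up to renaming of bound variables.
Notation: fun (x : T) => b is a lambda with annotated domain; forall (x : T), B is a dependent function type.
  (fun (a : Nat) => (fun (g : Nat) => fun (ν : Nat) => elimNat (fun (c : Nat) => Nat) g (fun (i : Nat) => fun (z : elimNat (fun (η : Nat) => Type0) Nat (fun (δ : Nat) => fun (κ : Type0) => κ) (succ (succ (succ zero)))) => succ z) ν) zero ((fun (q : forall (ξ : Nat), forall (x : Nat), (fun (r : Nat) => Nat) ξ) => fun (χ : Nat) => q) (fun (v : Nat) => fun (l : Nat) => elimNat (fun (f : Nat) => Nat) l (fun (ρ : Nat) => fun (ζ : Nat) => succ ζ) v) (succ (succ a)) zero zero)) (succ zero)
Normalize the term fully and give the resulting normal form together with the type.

resulting normal form:
  zero
inferred type:
  Nat
observation: normalization takes exactly 19 steps under the normal-order strategy.


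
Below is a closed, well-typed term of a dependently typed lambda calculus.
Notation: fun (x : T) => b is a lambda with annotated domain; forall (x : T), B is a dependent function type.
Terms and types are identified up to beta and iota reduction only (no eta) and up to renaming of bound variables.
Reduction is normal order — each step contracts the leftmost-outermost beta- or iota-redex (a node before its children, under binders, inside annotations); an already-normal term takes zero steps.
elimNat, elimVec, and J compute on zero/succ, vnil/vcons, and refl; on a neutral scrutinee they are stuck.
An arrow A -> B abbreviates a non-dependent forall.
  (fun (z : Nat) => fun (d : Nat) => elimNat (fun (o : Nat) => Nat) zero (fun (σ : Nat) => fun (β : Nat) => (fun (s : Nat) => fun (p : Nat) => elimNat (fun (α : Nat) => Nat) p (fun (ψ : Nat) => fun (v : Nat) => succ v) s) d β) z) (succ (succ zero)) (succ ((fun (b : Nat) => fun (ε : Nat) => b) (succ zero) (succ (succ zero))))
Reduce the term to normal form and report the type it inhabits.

normal form:
  succ (succ (succ (succ zero)))
type:
  Nat


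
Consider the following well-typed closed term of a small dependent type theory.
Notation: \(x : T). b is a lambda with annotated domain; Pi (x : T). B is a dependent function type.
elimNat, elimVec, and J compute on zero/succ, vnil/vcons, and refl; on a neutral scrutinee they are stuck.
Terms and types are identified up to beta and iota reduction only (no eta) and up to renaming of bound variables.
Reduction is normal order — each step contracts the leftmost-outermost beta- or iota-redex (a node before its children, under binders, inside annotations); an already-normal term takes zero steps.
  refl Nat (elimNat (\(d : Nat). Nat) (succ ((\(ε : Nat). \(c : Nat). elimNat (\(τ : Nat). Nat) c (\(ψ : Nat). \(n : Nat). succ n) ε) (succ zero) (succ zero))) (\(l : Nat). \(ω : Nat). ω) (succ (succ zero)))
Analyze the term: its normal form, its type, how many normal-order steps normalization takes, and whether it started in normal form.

resulting normal form:
  refl Nat (succ (succ (succ zero)))
the term's type:
  Eq Nat (succ (succ (succ zero))) (succ (succ (succ zero)))
steps to reach normal form (normal order): 13
started in normal form: no
first redex: an elimNat iota-redex


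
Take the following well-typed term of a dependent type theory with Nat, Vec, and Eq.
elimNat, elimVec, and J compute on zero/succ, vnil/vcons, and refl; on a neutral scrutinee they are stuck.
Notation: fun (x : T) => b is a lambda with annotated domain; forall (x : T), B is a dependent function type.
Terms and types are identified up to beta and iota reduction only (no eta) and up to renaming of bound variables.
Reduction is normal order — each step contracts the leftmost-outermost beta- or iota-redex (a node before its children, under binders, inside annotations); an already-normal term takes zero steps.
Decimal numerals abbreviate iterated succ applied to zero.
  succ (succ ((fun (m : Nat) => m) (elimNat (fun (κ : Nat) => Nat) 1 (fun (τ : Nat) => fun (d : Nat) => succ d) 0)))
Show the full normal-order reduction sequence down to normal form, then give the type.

reduction (normal order):
  succ (succ ((fun (m : Nat) => m) (elimNat (fun (κ : Nat) => Nat) 1 (fun (τ : Nat) => fun (d : Nat) => succ d) 0)))
  ~> succ (succ (elimNat (fun (m : Nat) => Nat) 1 (fun (κ : Nat) => fun (τ : Nat) => succ τ) 0))
  ~> 3
inferred type:
  Nat


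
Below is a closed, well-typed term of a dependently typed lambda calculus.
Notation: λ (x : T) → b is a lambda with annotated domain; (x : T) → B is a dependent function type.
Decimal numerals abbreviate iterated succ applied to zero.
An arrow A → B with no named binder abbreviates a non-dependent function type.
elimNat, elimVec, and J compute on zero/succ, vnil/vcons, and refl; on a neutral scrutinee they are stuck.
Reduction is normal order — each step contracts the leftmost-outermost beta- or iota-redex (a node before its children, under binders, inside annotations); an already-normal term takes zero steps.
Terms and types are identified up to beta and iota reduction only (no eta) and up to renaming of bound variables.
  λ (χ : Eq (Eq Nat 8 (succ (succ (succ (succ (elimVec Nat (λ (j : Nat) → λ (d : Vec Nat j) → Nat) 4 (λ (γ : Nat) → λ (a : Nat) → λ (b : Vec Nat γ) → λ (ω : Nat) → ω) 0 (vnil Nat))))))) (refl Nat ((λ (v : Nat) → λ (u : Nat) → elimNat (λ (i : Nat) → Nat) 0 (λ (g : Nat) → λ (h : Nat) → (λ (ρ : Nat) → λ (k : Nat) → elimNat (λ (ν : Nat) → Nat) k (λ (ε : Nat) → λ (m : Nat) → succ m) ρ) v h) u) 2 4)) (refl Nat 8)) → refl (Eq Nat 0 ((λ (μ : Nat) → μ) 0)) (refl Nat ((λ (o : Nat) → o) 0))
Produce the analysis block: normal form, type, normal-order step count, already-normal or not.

normal form:
  λ (χ : Eq (Eq Nat 8 8) (refl Nat 8) (refl Nat 8)) → refl (Eq Nat 0 0) (refl Nat 0)
inferred type:
  Eq (Eq Nat 8 8) (refl Nat 8) (refl Nat 8) → Eq (Eq Nat 0 0) (refl Nat 0) (refl Nat 0)
steps to reach normal form (normal order): 54
term was already normal: no
first contracted redex: an elimVec iota-redex


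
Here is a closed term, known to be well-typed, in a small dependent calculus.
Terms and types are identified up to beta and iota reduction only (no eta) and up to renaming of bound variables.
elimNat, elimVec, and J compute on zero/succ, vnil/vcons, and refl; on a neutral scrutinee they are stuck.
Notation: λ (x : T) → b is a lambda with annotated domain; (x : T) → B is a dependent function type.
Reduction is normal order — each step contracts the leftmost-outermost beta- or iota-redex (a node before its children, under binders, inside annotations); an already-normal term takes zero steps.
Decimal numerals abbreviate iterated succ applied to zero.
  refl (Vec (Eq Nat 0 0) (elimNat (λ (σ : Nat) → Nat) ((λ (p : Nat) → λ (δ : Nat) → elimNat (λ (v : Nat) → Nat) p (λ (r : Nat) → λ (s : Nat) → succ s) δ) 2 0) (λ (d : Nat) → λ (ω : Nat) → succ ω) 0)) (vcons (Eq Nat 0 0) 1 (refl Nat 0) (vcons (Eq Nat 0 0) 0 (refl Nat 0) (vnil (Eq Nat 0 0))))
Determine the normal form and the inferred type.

reduced normal form:
  refl (Vec (Eq Nat 0 0) 2) (vcons (Eq Nat 0 0) 1 (refl Nat 0) (vcons (Eq Nat 0 0) 0 (refl Nat 0) (vnil (Eq Nat 0 0))))
the term's type:
  Eq (Vec (Eq Nat 0 0) 2) (vcons (Eq Nat 0 0) 1 (refl Nat 0) (vcons (Eq Nat 0 0) 0 (refl Nat 0) (vnil (Eq Nat 0 0)))) (vcons (Eq Nat 0 0) 1 (refl Nat 0) (vcons (Eq Nat 0 0) 0 (refl Nat 0) (vnil (Eq Nat 0 0))))
observation: the leftmost-outermost redex is an elimNat iota-redex, and normalization takes 4 steps.


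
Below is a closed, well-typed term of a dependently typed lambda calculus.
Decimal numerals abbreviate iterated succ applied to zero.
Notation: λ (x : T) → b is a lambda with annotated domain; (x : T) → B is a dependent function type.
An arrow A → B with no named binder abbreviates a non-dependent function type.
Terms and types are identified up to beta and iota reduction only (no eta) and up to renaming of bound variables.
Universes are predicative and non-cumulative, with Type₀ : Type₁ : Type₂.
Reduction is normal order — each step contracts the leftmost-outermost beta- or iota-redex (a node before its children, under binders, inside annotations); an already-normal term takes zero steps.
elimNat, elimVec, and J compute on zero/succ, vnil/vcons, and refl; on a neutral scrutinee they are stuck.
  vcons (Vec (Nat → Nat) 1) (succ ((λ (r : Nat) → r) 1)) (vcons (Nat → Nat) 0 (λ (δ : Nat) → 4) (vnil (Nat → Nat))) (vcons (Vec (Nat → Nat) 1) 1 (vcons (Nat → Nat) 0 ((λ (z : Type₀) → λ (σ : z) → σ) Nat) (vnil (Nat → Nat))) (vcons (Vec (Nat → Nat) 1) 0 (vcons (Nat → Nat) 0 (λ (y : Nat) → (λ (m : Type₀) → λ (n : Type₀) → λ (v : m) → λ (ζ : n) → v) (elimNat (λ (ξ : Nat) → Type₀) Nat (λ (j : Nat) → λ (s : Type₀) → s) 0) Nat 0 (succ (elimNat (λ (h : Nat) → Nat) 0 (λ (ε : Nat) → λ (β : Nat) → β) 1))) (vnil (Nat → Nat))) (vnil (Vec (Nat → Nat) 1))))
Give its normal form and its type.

resulting normal form:
  vcons (Vec (Nat → Nat) 1) 2 (vcons (Nat → Nat) 0 (λ (r : Nat) → 4) (vnil (Nat → Nat))) (vcons (Vec (Nat → Nat) 1) 1 (vcons (Nat → Nat) 0 (λ (δ : Nat) → δ) (vnil (Nat → Nat))) (vcons (Vec (Nat → Nat) 1) 0 (vcons (Nat → Nat) 0 (λ (z : Nat) → 0) (vnil (Nat → Nat))) (vnil (Vec (Nat → Nat) 1))))
the term's type:
  Vec (Vec (Nat → Nat) 1) 3


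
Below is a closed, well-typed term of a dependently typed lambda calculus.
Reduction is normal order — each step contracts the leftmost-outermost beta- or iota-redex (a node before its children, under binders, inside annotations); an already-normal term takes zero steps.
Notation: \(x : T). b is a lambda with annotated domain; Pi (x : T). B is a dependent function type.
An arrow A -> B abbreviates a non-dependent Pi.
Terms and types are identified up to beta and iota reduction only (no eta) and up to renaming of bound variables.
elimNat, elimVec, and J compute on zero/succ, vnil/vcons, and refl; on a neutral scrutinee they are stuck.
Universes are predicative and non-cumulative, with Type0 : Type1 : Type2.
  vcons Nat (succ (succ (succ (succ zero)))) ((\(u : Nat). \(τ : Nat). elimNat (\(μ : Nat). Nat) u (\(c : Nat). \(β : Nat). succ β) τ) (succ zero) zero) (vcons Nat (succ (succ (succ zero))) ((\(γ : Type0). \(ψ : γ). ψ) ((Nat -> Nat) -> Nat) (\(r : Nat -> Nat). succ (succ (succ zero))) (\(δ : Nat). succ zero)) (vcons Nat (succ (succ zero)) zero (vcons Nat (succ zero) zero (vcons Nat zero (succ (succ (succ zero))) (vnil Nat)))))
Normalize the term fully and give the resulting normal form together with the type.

resulting normal form:
  vcons Nat (succ (succ (succ (succ zero)))) (succ zero) (vcons Nat (succ (succ (succ zero))) (succ (succ (succ zero))) (vcons Nat (succ (succ zero)) zero (vcons Nat (succ zero) zero (vcons Nat zero (succ (succ (succ zero))) (vnil Nat)))))
inferred type:
  Vec Nat (succ (succ (succ (succ (succ zero)))))
observation: reduction starts at a beta-redex, and 6 normal-order steps reach the normal form.


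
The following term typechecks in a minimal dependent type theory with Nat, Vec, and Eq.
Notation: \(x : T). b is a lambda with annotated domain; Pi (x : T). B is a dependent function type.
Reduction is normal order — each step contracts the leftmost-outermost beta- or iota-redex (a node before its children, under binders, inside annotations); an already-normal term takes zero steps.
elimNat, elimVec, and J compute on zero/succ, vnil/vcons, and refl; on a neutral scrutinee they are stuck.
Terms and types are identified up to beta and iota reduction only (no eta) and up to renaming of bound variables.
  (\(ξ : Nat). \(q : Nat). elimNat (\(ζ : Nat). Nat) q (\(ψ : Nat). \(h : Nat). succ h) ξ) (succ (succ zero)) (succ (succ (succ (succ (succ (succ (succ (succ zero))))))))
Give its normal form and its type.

resulting normal form:
  succ (succ (succ (succ (succ (succ (succ (succ (succ (succ zero)))))))))
the term's type:
  Nat
observation: reduction starts at a beta-redex, and 9 normal-order steps reach the normal form.


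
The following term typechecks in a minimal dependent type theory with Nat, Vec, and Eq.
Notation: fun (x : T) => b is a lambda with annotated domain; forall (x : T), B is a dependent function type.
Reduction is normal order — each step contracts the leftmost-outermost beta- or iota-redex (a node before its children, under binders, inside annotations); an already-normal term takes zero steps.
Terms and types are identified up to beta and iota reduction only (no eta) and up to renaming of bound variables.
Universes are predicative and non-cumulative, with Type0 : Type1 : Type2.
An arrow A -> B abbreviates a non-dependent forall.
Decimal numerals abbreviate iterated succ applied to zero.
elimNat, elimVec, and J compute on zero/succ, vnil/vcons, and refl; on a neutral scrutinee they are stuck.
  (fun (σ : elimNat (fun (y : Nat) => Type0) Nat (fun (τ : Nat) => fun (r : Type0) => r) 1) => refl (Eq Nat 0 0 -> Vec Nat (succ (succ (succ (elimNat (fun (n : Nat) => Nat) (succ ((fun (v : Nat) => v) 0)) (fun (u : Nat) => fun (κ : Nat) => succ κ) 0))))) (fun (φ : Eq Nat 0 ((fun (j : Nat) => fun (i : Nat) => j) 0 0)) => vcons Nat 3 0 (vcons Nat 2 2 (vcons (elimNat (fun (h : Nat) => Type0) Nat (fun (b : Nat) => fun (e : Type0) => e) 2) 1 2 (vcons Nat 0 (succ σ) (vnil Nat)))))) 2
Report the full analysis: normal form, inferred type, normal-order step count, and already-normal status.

resulting normal form:
  refl (Eq Nat 0 0 -> Vec Nat 4) (fun (σ : Eq Nat 0 0) => vcons Nat 3 0 (vcons Nat 2 2 (vcons Nat 1 2 (vcons Nat 0 3 (vnil Nat)))))
the term's type:
  Eq (Eq Nat 0 0 -> Vec Nat 4) (fun (σ : Eq Nat 0 0) => vcons Nat 3 0 (vcons Nat 2 2 (vcons Nat 1 2 (vcons Nat 0 3 (vnil Nat))))) (fun (y : Eq Nat 0 0) => vcons Nat 3 0 (vcons Nat 2 2 (vcons Nat 1 2 (vcons Nat 0 3 (vnil Nat)))))
steps to reach normal form (normal order): 12
term was already normal: no
first contracted redex: a beta-redex


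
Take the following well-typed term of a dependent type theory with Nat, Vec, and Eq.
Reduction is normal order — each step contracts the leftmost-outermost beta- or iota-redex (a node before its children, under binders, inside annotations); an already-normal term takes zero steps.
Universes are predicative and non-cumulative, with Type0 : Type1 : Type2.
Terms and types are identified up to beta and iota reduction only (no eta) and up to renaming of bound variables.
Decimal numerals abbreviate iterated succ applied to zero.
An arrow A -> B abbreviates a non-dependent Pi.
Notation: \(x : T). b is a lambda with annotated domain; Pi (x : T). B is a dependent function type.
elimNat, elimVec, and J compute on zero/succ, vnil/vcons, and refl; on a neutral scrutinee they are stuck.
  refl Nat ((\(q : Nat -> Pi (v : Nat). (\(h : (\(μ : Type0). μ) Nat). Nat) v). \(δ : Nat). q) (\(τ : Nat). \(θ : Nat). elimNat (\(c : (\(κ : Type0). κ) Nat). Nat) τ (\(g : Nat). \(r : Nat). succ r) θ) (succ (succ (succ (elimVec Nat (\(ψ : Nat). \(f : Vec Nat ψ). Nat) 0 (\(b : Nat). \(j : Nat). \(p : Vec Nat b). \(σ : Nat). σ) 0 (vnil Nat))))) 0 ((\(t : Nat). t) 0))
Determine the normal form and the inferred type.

resulting normal form:
  refl Nat 0
inferred type:
  Eq Nat 0 0


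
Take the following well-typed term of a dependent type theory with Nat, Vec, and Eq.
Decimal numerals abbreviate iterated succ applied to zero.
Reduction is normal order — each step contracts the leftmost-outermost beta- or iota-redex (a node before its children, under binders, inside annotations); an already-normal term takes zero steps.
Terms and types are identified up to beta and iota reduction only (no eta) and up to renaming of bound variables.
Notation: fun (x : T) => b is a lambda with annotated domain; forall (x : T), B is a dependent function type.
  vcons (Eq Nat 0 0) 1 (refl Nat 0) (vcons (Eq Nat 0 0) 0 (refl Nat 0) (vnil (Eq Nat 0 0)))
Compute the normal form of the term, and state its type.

reduced normal form:
  vcons (Eq Nat 0 0) 1 (refl Nat 0) (vcons (Eq Nat 0 0) 0 (refl Nat 0) (vnil (Eq Nat 0 0)))
the term's type:
  Vec (Eq Nat 0 0) 2
observation: the term is already in normal form.
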